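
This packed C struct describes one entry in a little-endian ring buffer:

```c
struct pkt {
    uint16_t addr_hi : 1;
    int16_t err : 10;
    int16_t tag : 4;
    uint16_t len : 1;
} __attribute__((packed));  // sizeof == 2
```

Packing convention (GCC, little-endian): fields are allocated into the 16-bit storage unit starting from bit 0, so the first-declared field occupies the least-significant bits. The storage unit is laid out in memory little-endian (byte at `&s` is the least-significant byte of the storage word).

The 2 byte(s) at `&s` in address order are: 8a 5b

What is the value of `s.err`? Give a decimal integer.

[0]=0x8a [1]=0x5b (little-endian) → word 0x5b8a
addr_hi:1 @ bit 0 → (0x5b8a>>0)&0x1 = 0x0
err:10 @ bit 1 → (0x5b8a>>1)&0x3ff = 0x1c5  ←
tag:4 @ bit 11 → (0x5b8a>>11)&0xf = 0xb
len:1 @ bit 15 → (0x5b8a>>15)&0x1 = 0x0
err signed 10b, MSB=0: value = 453

453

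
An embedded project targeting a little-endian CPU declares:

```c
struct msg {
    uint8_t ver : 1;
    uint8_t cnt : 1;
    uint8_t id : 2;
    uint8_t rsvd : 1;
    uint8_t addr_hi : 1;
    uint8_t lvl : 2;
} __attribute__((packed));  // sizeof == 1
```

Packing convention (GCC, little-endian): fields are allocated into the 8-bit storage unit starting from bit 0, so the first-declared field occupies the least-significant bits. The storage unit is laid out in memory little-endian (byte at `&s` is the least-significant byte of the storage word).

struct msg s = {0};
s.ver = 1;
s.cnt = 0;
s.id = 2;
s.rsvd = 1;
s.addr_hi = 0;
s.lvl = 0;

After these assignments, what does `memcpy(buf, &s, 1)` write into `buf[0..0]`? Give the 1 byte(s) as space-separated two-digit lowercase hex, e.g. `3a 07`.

19

ver:1 = 1 → 0x1 << 0 → word 0x01
cnt:1 = 0 → 0x0 << 1 → word 0x01
id:2 = 2 → 0x2 << 2 → word 0x09
rsvd:1 = 1 → 0x1 << 4 → word 0x19
addr_hi:1 = 0 → 0x0 << 5 → word 0x19
lvl:2 = 0 → 0x0 << 6 → word 0x19
word = 0x19 → little-endian bytes:
  [0]=0x19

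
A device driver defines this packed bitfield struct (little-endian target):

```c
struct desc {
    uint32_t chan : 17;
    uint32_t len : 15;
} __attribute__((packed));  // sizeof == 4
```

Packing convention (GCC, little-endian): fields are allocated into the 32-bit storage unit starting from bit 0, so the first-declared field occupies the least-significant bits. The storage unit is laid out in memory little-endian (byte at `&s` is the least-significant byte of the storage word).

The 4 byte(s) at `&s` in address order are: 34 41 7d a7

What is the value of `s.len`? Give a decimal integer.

21438

[0]=0x34 [1]=0x41 [2]=0x7d [3]=0xa7 (little-endian) → word 0xa77d4134
chan [0+:17] = (word>>0) & 0x1ffff = 82228
len [17+:15] = (word>>17) & 0x7fff = 21438  ←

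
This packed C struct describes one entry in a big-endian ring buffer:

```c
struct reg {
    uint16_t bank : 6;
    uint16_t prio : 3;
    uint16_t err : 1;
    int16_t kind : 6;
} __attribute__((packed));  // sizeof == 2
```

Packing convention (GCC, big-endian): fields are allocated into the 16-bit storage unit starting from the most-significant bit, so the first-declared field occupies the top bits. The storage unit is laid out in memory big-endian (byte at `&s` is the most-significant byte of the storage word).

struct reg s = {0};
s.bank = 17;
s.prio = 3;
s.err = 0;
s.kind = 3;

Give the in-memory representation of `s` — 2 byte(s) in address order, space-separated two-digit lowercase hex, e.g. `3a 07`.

45 83

[10+:6] bank=17 & 0x3f = 0x11; word=0x4400
[7+:3] prio=3 & 0x7 = 0x3; word=0x4580
[6+:1] err=0 & 0x1 = 0x0; word=0x4580
[0+:6] kind=3 & 0x3f = 0x3; word=0x4583
word = 0x4583 → big-endian bytes:
  [0]=0x45  [1]=0x83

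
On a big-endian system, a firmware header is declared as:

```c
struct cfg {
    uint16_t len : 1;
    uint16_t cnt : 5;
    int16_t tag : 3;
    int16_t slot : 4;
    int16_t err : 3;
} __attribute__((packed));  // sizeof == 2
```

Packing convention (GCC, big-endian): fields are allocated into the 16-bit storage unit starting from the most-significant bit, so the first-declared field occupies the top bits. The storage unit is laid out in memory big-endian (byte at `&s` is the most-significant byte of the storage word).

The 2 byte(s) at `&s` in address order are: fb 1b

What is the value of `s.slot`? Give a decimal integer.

[0]=0xfb [1]=0x1b (big-endian) → word 0xfb1b
len [15+:1] = (word>>15) & 0x1 = 1
cnt [10+:5] = (word>>10) & 0x1f = 30
tag [7+:3] = (word>>7) & 0x7 = 6
slot [3+:4] = (word>>3) & 0xf = 3  ←
err [0+:3] = (word>>0) & 0x7 = 3
slot signed 4b, MSB=0: value = 3

3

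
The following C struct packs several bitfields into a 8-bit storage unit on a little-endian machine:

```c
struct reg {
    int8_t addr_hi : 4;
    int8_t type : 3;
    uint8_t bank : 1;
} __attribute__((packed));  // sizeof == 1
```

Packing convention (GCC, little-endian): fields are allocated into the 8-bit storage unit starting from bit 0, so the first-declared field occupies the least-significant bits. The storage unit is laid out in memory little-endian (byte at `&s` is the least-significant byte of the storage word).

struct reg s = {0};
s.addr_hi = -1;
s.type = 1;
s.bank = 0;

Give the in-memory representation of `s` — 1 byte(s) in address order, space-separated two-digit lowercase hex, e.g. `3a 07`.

1f

[0+:4] addr_hi=-1 & 0xf = 0xf; word=0x0f
[4+:3] type=1 & 0x7 = 0x1; word=0x1f
[7+:1] bank=0 & 0x1 = 0x0; word=0x1f
word = 0x1f → little-endian bytes:
  [0]=0x1f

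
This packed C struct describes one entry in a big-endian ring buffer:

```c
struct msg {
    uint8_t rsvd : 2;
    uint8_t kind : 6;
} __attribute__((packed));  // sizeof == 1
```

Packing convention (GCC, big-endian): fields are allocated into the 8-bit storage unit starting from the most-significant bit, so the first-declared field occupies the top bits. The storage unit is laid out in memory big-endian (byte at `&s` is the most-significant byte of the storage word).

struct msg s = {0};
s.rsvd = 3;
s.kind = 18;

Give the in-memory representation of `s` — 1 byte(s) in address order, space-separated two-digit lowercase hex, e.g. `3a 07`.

rsvd:2 = 3 → 0x3 << 6 → word 0xc0
kind:6 = 18 → 0x12 << 0 → word 0xd2
word = 0xd2 → big-endian bytes:
  [0]=0xd2

d2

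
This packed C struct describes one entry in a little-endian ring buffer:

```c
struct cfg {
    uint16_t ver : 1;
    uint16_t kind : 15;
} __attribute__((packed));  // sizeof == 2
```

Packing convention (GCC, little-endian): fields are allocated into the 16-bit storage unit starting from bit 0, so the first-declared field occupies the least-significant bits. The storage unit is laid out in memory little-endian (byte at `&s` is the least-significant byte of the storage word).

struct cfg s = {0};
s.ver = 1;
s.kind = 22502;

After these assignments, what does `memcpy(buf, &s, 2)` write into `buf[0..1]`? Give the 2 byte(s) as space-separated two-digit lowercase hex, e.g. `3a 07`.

cd af

ver (1b) val=1 bits=0x1 at bit 0: 0x0001
kind (15b) val=22502 bits=0x57e6 at bit 1: 0xafcd
word = 0xafcd → little-endian bytes:
  [0]=0xcd  [1]=0xaf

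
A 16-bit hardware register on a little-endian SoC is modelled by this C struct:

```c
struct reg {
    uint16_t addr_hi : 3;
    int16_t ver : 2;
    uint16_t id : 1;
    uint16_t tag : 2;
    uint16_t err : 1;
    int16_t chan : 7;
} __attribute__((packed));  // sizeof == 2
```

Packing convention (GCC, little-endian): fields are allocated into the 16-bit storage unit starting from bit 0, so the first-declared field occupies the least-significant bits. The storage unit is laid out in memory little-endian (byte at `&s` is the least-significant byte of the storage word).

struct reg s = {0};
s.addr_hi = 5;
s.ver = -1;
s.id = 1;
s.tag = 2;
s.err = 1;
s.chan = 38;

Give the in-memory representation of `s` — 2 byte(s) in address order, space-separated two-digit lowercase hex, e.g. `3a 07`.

addr_hi (3b) val=5 bits=0x5 at bit 0: 0x0005
ver (2b) val=-1 bits=0x3 at bit 3: 0x001d
id (1b) val=1 bits=0x1 at bit 5: 0x003d
tag (2b) val=2 bits=0x2 at bit 6: 0x00bd
err (1b) val=1 bits=0x1 at bit 8: 0x01bd
chan (7b) val=38 bits=0x26 at bit 9: 0x4dbd
word = 0x4dbd → little-endian bytes:
  [0]=0xbd  [1]=0x4d

bd 4d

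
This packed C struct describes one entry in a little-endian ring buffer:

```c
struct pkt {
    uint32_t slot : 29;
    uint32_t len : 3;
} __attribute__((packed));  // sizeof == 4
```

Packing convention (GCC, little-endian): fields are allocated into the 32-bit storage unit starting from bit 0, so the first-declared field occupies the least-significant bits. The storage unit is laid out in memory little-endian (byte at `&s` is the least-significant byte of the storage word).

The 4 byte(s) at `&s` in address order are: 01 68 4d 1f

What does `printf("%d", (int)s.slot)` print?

525166593

[0]=0x01 [1]=0x68 [2]=0x4d [3]=0x1f (little-endian) → word 0x1f4d6801
slot [0+:29] = (word>>0) & 0x1fffffff = 525166593  ←
len [29+:3] = (word>>29) & 0x7 = 0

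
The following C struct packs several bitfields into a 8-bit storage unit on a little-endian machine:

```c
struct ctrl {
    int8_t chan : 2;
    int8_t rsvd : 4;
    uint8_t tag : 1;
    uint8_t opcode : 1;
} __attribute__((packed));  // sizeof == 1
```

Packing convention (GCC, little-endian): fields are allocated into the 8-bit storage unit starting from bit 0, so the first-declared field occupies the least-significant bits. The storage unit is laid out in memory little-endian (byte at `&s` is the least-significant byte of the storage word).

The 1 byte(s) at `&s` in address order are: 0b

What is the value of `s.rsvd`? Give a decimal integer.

[0]=0x0b (little-endian) → word 0x0b
chan [0+:2] = (word>>0) & 0x3 = 3
rsvd [2+:4] = (word>>2) & 0xf = 2  ←
tag [6+:1] = (word>>6) & 0x1 = 0
opcode [7+:1] = (word>>7) & 0x1 = 0
rsvd signed 4b, MSB=0: value = 2

2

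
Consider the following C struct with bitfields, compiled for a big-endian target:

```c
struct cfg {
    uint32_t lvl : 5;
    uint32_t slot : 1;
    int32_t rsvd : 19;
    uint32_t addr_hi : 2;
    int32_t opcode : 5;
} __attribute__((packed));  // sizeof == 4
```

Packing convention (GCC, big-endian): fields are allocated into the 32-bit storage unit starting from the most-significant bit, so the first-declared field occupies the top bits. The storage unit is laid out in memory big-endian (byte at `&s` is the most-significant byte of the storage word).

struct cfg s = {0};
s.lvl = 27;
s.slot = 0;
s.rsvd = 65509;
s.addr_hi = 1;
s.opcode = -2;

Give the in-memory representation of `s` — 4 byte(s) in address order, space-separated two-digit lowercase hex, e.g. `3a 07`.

d8 7f f2 be

lvl:5 = 27 → 0x1b << 27 → word 0xd8000000
slot:1 = 0 → 0x0 << 26 → word 0xd8000000
rsvd:19 = 65509 → 0xffe5 << 7 → word 0xd87ff280
addr_hi:2 = 1 → 0x1 << 5 → word 0xd87ff2a0
opcode:5 = -2 → 0x1e << 0 → word 0xd87ff2be
word = 0xd87ff2be → big-endian bytes:
  [0]=0xd8  [1]=0x7f  [2]=0xf2  [3]=0xbe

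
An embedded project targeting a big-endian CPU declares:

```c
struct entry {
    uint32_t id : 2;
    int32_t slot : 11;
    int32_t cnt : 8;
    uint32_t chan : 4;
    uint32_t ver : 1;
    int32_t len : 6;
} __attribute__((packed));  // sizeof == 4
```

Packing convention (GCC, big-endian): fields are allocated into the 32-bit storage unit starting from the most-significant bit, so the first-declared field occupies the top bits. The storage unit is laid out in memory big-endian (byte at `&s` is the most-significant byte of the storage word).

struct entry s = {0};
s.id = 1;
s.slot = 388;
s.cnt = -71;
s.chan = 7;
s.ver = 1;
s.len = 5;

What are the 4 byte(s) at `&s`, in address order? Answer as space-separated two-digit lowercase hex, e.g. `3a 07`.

4c 25 cb c5

id:2 = 1 → 0x1 << 30 → word 0x40000000
slot:11 = 388 → 0x184 << 19 → word 0x4c200000
cnt:8 = -71 → 0xb9 << 11 → word 0x4c25c800
chan:4 = 7 → 0x7 << 7 → word 0x4c25cb80
ver:1 = 1 → 0x1 << 6 → word 0x4c25cbc0
len:6 = 5 → 0x5 << 0 → word 0x4c25cbc5
word = 0x4c25cbc5 → big-endian bytes:
  [0]=0x4c  [1]=0x25  [2]=0xcb  [3]=0xc5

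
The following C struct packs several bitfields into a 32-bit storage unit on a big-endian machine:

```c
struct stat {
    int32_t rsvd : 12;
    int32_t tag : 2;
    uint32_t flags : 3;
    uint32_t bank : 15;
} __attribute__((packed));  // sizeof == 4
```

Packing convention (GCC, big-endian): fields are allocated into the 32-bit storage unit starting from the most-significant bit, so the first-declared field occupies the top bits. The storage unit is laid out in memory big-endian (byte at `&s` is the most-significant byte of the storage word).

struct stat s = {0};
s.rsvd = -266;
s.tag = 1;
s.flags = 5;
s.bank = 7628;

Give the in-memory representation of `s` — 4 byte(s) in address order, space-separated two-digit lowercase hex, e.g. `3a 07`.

rsvd:12 = -266 → 0xef6 << 20 → word 0xef600000
tag:2 = 1 → 0x1 << 18 → word 0xef640000
flags:3 = 5 → 0x5 << 15 → word 0xef668000
bank:15 = 7628 → 0x1dcc << 0 → word 0xef669dcc
word = 0xef669dcc → big-endian bytes:
  [0]=0xef  [1]=0x66  [2]=0x9d  [3]=0xcc

ef 66 9d cc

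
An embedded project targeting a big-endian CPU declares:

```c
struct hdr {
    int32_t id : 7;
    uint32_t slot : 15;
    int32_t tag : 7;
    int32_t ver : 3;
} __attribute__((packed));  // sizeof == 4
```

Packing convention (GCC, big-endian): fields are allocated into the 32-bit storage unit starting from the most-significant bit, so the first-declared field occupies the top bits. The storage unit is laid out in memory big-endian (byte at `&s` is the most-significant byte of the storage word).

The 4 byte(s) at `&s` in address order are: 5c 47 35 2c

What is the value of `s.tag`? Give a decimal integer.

[0]=0x5c [1]=0x47 [2]=0x35 [3]=0x2c (big-endian) → word 0x5c47352c
id [25+:7] = (word>>25) & 0x7f = 46
slot [10+:15] = (word>>10) & 0x7fff = 4557
tag [3+:7] = (word>>3) & 0x7f = 37  ←
ver [0+:3] = (word>>0) & 0x7 = 4
tag signed 7b, MSB=0: value = 37

37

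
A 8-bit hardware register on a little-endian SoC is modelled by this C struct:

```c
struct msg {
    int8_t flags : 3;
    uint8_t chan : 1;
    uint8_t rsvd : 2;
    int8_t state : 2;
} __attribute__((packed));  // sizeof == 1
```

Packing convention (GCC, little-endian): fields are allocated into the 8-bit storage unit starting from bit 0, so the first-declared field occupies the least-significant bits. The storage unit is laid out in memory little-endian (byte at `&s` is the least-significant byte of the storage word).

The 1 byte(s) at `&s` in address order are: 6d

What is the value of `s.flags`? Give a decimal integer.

[0]=0x6d (little-endian) → word 0x6d
flags:3 @ bit 0 → (0x6d>>0)&0x7 = 0x5  ←
chan:1 @ bit 3 → (0x6d>>3)&0x1 = 0x1
rsvd:2 @ bit 4 → (0x6d>>4)&0x3 = 0x2
state:2 @ bit 6 → (0x6d>>6)&0x3 = 0x1
flags signed 3b, MSB=1: 5 - 8 = -3

-3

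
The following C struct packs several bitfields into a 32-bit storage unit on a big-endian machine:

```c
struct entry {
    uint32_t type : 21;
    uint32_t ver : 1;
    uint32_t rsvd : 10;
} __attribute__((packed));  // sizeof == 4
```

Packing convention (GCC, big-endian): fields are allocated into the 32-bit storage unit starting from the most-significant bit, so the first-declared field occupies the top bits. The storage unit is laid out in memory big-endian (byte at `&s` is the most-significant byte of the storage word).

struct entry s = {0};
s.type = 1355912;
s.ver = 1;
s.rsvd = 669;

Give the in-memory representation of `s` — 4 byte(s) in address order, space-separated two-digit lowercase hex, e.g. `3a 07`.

a5 84 46 9d

type (21b) val=1355912 bits=0x14b088 at bit 11: 0xa5844000
ver (1b) val=1 bits=0x1 at bit 10: 0xa5844400
rsvd (10b) val=669 bits=0x29d at bit 0: 0xa584469d
word = 0xa584469d → big-endian bytes:
  [0]=0xa5  [1]=0x84  [2]=0x46  [3]=0x9d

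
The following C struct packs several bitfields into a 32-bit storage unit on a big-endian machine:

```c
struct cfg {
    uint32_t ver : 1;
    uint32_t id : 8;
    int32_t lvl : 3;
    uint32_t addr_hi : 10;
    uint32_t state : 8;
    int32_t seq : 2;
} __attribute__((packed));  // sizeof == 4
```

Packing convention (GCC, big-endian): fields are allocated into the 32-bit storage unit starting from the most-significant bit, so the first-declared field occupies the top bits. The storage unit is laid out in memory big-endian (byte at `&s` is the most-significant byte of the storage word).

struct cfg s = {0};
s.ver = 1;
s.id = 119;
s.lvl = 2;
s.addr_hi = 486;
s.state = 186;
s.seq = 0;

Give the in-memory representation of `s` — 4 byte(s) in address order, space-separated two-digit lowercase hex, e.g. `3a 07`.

ver:1 = 1 → 0x1 << 31 → word 0x80000000
id:8 = 119 → 0x77 << 23 → word 0xbb800000
lvl:3 = 2 → 0x2 << 20 → word 0xbba00000
addr_hi:10 = 486 → 0x1e6 << 10 → word 0xbba79800
state:8 = 186 → 0xba << 2 → word 0xbba79ae8
seq:2 = 0 → 0x0 << 0 → word 0xbba79ae8
word = 0xbba79ae8 → big-endian bytes:
  [0]=0xbb  [1]=0xa7  [2]=0x9a  [3]=0xe8

bb a7 9a e8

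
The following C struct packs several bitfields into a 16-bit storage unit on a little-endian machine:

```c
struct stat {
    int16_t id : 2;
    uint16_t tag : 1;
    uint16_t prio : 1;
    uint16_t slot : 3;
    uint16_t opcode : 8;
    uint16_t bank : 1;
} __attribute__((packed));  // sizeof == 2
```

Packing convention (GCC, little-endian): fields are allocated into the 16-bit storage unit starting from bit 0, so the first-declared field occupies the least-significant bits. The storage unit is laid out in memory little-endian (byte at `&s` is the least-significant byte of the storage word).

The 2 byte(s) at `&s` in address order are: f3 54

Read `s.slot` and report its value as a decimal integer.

7

[0]=0xf3 [1]=0x54 (little-endian) → word 0x54f3
id:2 @ bit 0 → (0x54f3>>0)&0x3 = 0x3
tag:1 @ bit 2 → (0x54f3>>2)&0x1 = 0x0
prio:1 @ bit 3 → (0x54f3>>3)&0x1 = 0x0
slot:3 @ bit 4 → (0x54f3>>4)&0x7 = 0x7  ←
opcode:8 @ bit 7 → (0x54f3>>7)&0xff = 0xa9
bank:1 @ bit 15 → (0x54f3>>15)&0x1 = 0x0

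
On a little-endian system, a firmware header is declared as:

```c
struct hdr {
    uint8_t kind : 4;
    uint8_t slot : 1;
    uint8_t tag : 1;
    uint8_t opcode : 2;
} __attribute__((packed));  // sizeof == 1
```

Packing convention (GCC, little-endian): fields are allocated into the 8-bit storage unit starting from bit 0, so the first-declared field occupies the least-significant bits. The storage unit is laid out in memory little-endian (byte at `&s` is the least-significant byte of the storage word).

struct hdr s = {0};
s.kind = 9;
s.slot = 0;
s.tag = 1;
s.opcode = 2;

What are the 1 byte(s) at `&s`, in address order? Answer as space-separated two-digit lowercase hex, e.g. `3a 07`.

kind (4b) val=9 bits=0x9 at bit 0: 0x09
slot (1b) val=0 bits=0x0 at bit 4: 0x09
tag (1b) val=1 bits=0x1 at bit 5: 0x29
opcode (2b) val=2 bits=0x2 at bit 6: 0xa9
word = 0xa9 → little-endian bytes:
  [0]=0xa9

a9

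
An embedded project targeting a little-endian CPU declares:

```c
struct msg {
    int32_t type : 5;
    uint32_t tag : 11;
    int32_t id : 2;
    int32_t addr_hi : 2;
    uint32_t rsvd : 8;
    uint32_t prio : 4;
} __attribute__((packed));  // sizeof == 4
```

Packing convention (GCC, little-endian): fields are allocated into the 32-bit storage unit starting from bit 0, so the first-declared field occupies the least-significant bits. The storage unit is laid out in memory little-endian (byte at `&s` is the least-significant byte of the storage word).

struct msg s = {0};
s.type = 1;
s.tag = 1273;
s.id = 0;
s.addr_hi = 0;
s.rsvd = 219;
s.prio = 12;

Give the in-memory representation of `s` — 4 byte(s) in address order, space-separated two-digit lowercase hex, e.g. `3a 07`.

type (5b) val=1 bits=0x1 at bit 0: 0x00000001
tag (11b) val=1273 bits=0x4f9 at bit 5: 0x00009f21
id (2b) val=0 bits=0x0 at bit 16: 0x00009f21
addr_hi (2b) val=0 bits=0x0 at bit 18: 0x00009f21
rsvd (8b) val=219 bits=0xdb at bit 20: 0x0db09f21
prio (4b) val=12 bits=0xc at bit 28: 0xcdb09f21
word = 0xcdb09f21 → little-endian bytes:
  [0]=0x21  [1]=0x9f  [2]=0xb0  [3]=0xcd

21 9f b0 cd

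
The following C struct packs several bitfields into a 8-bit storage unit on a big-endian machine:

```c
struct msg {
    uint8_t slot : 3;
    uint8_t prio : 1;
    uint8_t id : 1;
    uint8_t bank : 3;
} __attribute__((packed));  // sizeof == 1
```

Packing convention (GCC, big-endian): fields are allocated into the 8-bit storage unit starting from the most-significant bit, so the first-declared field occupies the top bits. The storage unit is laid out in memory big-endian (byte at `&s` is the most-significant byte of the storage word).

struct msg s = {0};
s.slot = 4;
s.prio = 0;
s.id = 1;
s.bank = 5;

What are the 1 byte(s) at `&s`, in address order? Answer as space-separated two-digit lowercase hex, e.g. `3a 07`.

slot (3b) val=4 bits=0x4 at bit 5: 0x80
prio (1b) val=0 bits=0x0 at bit 4: 0x80
id (1b) val=1 bits=0x1 at bit 3: 0x88
bank (3b) val=5 bits=0x5 at bit 0: 0x8d
word = 0x8d → big-endian bytes:
  [0]=0x8d

8d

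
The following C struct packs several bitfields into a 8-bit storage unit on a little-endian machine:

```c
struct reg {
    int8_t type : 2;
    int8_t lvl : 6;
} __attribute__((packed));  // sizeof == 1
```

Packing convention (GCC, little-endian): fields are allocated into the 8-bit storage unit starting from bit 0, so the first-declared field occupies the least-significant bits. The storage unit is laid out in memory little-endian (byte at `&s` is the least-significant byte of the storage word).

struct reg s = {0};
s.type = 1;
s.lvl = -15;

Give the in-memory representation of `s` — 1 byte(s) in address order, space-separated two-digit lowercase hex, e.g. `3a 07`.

c5

[0+:2] type=1 & 0x3 = 0x1; word=0x01
[2+:6] lvl=-15 & 0x3f = 0x31; word=0xc5
word = 0xc5 → little-endian bytes:
  [0]=0xc5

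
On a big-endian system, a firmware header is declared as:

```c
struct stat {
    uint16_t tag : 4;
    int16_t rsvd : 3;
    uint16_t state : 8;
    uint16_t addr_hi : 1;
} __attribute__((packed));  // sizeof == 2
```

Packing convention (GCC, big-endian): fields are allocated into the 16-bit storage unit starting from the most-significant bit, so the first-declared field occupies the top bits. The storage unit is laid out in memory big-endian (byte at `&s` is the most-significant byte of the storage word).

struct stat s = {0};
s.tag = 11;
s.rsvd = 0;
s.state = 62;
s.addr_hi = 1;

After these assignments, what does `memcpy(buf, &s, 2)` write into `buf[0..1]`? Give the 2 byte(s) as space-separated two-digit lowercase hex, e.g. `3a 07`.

b0 7d

tag (4b) val=11 bits=0xb at bit 12: 0xb000
rsvd (3b) val=0 bits=0x0 at bit 9: 0xb000
state (8b) val=62 bits=0x3e at bit 1: 0xb07c
addr_hi (1b) val=1 bits=0x1 at bit 0: 0xb07d
word = 0xb07d → big-endian bytes:
  [0]=0xb0  [1]=0x7d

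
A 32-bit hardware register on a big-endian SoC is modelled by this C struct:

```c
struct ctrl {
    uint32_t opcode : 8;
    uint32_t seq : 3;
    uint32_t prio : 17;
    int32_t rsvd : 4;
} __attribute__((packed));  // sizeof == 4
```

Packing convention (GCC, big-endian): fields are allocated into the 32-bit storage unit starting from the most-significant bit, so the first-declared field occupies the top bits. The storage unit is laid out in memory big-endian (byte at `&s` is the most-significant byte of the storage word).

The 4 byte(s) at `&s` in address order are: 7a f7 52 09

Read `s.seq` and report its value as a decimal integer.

7

[0]=0x7a [1]=0xf7 [2]=0x52 [3]=0x09 (big-endian) → word 0x7af75209
opcode:8 @ bit 24 → (0x7af75209>>24)&0xff = 0x7a
seq:3 @ bit 21 → (0x7af75209>>21)&0x7 = 0x7  ←
prio:17 @ bit 4 → (0x7af75209>>4)&0x1ffff = 0x17520
rsvd:4 @ bit 0 → (0x7af75209>>0)&0xf = 0x9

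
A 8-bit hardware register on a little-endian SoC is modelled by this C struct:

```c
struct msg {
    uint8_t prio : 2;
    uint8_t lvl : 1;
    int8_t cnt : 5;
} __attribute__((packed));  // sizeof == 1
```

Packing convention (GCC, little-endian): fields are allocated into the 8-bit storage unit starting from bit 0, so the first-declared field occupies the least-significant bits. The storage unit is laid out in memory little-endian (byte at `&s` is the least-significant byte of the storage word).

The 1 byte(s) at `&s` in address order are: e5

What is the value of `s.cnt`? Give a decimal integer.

[0]=0xe5 (little-endian) → word 0xe5
prio [0+:2] = (word>>0) & 0x3 = 1
lvl [2+:1] = (word>>2) & 0x1 = 1
cnt [3+:5] = (word>>3) & 0x1f = 28  ←
cnt signed 5b, MSB=1: 28 - 32 = -4

-4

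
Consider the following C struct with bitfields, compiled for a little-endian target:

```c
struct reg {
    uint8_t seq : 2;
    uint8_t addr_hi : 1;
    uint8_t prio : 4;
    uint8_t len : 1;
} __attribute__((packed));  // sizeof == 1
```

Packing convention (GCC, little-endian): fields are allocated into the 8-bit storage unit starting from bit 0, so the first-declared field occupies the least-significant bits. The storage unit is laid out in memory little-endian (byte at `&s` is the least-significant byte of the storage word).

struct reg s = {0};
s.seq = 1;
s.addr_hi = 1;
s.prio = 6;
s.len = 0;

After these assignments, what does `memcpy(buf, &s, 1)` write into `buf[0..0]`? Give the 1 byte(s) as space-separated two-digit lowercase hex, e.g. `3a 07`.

seq (2b) val=1 bits=0x1 at bit 0: 0x01
addr_hi (1b) val=1 bits=0x1 at bit 2: 0x05
prio (4b) val=6 bits=0x6 at bit 3: 0x35
len (1b) val=0 bits=0x0 at bit 7: 0x35
word = 0x35 → little-endian bytes:
  [0]=0x35

35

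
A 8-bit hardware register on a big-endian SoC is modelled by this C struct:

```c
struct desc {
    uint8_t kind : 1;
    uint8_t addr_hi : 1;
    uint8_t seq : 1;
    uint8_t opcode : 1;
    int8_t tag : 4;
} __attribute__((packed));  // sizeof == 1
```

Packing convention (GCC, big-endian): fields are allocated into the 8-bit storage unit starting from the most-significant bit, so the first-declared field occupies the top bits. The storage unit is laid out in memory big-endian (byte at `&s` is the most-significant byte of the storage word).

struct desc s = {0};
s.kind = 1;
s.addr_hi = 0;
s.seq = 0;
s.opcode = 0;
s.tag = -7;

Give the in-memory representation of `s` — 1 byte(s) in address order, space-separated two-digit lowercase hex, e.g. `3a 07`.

kind (1b) val=1 bits=0x1 at bit 7: 0x80
addr_hi (1b) val=0 bits=0x0 at bit 6: 0x80
seq (1b) val=0 bits=0x0 at bit 5: 0x80
opcode (1b) val=0 bits=0x0 at bit 4: 0x80
tag (4b) val=-7 bits=0x9 at bit 0: 0x89
word = 0x89 → big-endian bytes:
  [0]=0x89

89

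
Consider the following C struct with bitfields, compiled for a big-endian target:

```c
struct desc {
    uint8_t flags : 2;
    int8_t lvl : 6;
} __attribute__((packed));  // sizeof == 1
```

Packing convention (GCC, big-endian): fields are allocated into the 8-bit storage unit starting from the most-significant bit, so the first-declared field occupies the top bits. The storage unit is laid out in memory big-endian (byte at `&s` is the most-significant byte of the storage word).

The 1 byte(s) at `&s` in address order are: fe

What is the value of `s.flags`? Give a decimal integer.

3

[0]=0xfe (big-endian) → word 0xfe
flags:2 @ bit 6 → (0xfe>>6)&0x3 = 0x3  ←
lvl:6 @ bit 0 → (0xfe>>0)&0x3f = 0x3e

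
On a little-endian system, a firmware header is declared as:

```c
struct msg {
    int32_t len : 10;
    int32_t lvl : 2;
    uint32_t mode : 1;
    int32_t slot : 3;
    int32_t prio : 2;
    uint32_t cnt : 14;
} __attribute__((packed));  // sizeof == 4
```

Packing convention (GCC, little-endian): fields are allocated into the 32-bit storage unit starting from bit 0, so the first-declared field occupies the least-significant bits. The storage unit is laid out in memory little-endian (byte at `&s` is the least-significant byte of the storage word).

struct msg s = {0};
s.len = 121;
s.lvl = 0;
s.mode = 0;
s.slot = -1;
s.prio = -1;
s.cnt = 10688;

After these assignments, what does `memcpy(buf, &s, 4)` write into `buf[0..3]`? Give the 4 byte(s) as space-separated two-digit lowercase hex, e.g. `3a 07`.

len (10b) val=121 bits=0x79 at bit 0: 0x00000079
lvl (2b) val=0 bits=0x0 at bit 10: 0x00000079
mode (1b) val=0 bits=0x0 at bit 12: 0x00000079
slot (3b) val=-1 bits=0x7 at bit 13: 0x0000e079
prio (2b) val=-1 bits=0x3 at bit 16: 0x0003e079
cnt (14b) val=10688 bits=0x29c0 at bit 18: 0xa703e079
word = 0xa703e079 → little-endian bytes:
  [0]=0x79  [1]=0xe0  [2]=0x03  [3]=0xa7

79 e0 03 a7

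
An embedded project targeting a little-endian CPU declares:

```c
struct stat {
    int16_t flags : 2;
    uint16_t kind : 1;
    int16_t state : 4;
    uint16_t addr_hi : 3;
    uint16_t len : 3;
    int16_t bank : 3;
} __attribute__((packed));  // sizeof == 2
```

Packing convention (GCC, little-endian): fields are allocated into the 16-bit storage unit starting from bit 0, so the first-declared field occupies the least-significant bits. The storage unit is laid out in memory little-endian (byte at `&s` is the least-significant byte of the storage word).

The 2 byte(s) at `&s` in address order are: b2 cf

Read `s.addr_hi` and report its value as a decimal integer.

[0]=0xb2 [1]=0xcf (little-endian) → word 0xcfb2
flags [0+:2] = (word>>0) & 0x3 = 2
kind [2+:1] = (word>>2) & 0x1 = 0
state [3+:4] = (word>>3) & 0xf = 6
addr_hi [7+:3] = (word>>7) & 0x7 = 7  ←
len [10+:3] = (word>>10) & 0x7 = 3
bank [13+:3] = (word>>13) & 0x7 = 6

7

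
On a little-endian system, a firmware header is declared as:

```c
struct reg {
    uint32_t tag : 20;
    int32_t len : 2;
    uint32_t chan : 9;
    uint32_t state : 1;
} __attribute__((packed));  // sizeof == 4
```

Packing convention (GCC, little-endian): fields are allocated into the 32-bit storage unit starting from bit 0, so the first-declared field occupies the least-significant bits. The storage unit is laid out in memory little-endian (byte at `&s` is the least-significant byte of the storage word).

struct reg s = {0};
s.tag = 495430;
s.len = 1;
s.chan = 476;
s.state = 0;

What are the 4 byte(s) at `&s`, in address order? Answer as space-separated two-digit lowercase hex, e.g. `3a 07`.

[0+:20] tag=495430 & 0xfffff = 0x78f46; word=0x00078f46
[20+:2] len=1 & 0x3 = 0x1; word=0x00178f46
[22+:9] chan=476 & 0x1ff = 0x1dc; word=0x77178f46
[31+:1] state=0 & 0x1 = 0x0; word=0x77178f46
word = 0x77178f46 → little-endian bytes:
  [0]=0x46  [1]=0x8f  [2]=0x17  [3]=0x77

46 8f 17 77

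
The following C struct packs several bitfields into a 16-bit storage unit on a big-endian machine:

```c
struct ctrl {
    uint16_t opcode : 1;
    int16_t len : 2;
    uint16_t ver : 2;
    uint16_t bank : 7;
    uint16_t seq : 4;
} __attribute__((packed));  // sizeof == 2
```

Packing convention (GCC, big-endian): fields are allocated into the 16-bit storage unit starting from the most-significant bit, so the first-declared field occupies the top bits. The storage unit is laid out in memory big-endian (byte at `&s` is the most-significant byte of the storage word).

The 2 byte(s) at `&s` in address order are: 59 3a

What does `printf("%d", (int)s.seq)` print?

[0]=0x59 [1]=0x3a (big-endian) → word 0x593a
opcode [15+:1] = (word>>15) & 0x1 = 0
len [13+:2] = (word>>13) & 0x3 = 2
ver [11+:2] = (word>>11) & 0x3 = 3
bank [4+:7] = (word>>4) & 0x7f = 19
seq [0+:4] = (word>>0) & 0xf = 10  ←

10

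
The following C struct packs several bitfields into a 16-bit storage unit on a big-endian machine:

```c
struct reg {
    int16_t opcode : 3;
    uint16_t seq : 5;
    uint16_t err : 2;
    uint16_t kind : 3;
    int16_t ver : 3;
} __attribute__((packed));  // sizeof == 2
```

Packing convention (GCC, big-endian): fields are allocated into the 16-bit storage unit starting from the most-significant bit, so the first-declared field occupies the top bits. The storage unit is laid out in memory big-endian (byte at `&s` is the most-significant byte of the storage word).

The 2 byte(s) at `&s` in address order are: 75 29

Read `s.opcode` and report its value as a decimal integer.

3

[0]=0x75 [1]=0x29 (big-endian) → word 0x7529
opcode:3 @ bit 13 → (0x7529>>13)&0x7 = 0x3  ←
seq:5 @ bit 8 → (0x7529>>8)&0x1f = 0x15
err:2 @ bit 6 → (0x7529>>6)&0x3 = 0x0
kind:3 @ bit 3 → (0x7529>>3)&0x7 = 0x5
ver:3 @ bit 0 → (0x7529>>0)&0x7 = 0x1
opcode signed 3b, MSB=0: value = 3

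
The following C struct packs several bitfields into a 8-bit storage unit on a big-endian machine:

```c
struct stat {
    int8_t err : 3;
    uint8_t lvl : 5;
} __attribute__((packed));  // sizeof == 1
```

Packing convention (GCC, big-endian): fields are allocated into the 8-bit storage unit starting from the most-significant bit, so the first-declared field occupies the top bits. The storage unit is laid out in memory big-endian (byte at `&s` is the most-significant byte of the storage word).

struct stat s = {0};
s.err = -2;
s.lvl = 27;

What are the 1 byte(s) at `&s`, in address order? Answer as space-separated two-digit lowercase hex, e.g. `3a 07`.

err (3b) val=-2 bits=0x6 at bit 5: 0xc0
lvl (5b) val=27 bits=0x1b at bit 0: 0xdb
word = 0xdb → big-endian bytes:
  [0]=0xdb

db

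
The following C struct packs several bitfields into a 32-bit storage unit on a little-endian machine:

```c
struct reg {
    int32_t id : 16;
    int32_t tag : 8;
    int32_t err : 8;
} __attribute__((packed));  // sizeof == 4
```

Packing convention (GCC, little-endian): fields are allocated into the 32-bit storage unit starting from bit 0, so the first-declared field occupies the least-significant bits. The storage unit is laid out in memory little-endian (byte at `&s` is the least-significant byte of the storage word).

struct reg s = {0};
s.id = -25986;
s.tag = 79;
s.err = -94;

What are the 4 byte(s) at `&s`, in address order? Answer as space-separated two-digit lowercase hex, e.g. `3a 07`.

id:16 = -25986 → 0x9a7e << 0 → word 0x00009a7e
tag:8 = 79 → 0x4f << 16 → word 0x004f9a7e
err:8 = -94 → 0xa2 << 24 → word 0xa24f9a7e
word = 0xa24f9a7e → little-endian bytes:
  [0]=0x7e  [1]=0x9a  [2]=0x4f  [3]=0xa2

7e 9a 4f a2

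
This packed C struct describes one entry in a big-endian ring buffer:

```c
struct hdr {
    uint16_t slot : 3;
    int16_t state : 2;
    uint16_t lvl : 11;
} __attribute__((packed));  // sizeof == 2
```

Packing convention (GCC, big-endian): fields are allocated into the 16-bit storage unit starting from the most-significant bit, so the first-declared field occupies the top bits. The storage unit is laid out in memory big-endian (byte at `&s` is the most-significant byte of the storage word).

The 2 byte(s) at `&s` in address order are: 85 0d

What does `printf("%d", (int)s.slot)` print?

[0]=0x85 [1]=0x0d (big-endian) → word 0x850d
slot:3 @ bit 13 → (0x850d>>13)&0x7 = 0x4  ←
state:2 @ bit 11 → (0x850d>>11)&0x3 = 0x0
lvl:11 @ bit 0 → (0x850d>>0)&0x7ff = 0x50d

4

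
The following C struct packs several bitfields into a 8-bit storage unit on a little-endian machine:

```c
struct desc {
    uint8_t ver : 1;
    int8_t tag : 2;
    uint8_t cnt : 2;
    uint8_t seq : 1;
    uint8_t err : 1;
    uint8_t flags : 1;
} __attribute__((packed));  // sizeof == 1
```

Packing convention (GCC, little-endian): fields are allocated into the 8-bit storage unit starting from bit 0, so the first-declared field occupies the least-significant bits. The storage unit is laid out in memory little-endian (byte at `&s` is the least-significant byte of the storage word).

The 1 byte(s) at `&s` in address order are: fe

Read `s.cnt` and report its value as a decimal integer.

[0]=0xfe (little-endian) → word 0xfe
ver:1 @ bit 0 → (0xfe>>0)&0x1 = 0x0
tag:2 @ bit 1 → (0xfe>>1)&0x3 = 0x3
cnt:2 @ bit 3 → (0xfe>>3)&0x3 = 0x3  ←
seq:1 @ bit 5 → (0xfe>>5)&0x1 = 0x1
err:1 @ bit 6 → (0xfe>>6)&0x1 = 0x1
flags:1 @ bit 7 → (0xfe>>7)&0x1 = 0x1

3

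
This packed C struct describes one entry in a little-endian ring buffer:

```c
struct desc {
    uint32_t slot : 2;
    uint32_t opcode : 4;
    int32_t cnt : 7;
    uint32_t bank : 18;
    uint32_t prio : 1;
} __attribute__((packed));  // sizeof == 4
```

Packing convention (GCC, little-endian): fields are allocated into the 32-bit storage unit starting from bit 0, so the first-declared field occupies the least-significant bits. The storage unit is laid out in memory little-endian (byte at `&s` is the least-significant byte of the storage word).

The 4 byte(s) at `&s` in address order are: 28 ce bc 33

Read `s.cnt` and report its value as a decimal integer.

56

[0]=0x28 [1]=0xce [2]=0xbc [3]=0x33 (little-endian) → word 0x33bcce28
slot:2 @ bit 0 → (0x33bcce28>>0)&0x3 = 0x0
opcode:4 @ bit 2 → (0x33bcce28>>2)&0xf = 0xa
cnt:7 @ bit 6 → (0x33bcce28>>6)&0x7f = 0x38  ←
bank:18 @ bit 13 → (0x33bcce28>>13)&0x3ffff = 0x19de6
prio:1 @ bit 31 → (0x33bcce28>>31)&0x1 = 0x0
cnt signed 7b, MSB=0: value = 56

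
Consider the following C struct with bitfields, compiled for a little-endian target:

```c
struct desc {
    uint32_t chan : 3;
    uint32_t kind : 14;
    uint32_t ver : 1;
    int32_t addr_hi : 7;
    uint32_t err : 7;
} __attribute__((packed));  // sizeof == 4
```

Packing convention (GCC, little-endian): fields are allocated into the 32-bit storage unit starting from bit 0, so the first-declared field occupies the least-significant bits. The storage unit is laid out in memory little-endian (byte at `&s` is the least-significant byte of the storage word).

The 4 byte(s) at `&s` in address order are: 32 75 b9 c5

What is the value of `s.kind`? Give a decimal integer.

[0]=0x32 [1]=0x75 [2]=0xb9 [3]=0xc5 (little-endian) → word 0xc5b97532
chan [0+:3] = (word>>0) & 0x7 = 2
kind [3+:14] = (word>>3) & 0x3fff = 11942  ←
ver [17+:1] = (word>>17) & 0x1 = 0
addr_hi [18+:7] = (word>>18) & 0x7f = 110
err [25+:7] = (word>>25) & 0x7f = 98

11942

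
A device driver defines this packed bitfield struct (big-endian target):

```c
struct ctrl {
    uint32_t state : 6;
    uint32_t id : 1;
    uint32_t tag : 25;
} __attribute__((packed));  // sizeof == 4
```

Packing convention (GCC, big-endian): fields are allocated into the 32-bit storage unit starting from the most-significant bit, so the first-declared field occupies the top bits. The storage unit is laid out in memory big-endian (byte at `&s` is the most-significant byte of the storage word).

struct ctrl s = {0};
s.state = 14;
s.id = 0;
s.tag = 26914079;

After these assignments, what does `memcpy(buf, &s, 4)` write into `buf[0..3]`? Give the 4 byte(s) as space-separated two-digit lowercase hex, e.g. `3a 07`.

state (6b) val=14 bits=0xe at bit 26: 0x38000000
id (1b) val=0 bits=0x0 at bit 25: 0x38000000
tag (25b) val=26914079 bits=0x19aad1f at bit 0: 0x399aad1f
word = 0x399aad1f → big-endian bytes:
  [0]=0x39  [1]=0x9a  [2]=0xad  [3]=0x1f

39 9a ad 1f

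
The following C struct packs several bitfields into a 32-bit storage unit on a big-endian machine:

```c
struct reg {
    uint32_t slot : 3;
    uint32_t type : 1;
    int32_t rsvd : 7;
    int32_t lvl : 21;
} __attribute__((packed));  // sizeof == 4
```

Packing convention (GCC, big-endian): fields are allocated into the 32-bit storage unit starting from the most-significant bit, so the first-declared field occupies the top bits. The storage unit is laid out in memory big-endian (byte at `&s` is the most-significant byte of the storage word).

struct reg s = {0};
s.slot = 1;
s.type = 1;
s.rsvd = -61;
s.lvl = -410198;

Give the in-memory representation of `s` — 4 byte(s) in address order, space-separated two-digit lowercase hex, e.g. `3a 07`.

38 79 bd aa

[29+:3] slot=1 & 0x7 = 0x1; word=0x20000000
[28+:1] type=1 & 0x1 = 0x1; word=0x30000000
[21+:7] rsvd=-61 & 0x7f = 0x43; word=0x38600000
[0+:21] lvl=-410198 & 0x1fffff = 0x19bdaa; word=0x3879bdaa
word = 0x3879bdaa → big-endian bytes:
  [0]=0x38  [1]=0x79  [2]=0xbd  [3]=0xaa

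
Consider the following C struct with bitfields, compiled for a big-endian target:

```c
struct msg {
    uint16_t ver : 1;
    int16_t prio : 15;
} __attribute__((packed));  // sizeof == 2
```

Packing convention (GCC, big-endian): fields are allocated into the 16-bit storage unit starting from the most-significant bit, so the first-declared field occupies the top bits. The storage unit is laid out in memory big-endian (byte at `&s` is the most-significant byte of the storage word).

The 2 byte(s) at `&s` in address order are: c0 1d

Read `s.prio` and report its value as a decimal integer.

-16355

[0]=0xc0 [1]=0x1d (big-endian) → word 0xc01d
ver:1 @ bit 15 → (0xc01d>>15)&0x1 = 0x1
prio:15 @ bit 0 → (0xc01d>>0)&0x7fff = 0x401d  ←
prio signed 15b, MSB=1: 16413 - 32768 = -16355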